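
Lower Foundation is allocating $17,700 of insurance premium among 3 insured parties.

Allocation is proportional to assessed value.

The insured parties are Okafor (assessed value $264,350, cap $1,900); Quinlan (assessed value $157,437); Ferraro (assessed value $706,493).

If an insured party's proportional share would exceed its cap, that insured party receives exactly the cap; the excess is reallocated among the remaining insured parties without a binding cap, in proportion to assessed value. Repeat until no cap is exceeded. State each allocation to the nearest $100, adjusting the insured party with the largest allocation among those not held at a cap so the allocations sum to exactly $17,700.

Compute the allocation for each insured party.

Combined assessed value = 1,128,280.
Pro-rata shares before constraints: Okafor 4,147.02; Quinlan 2,469.81; Ferraro 11,083.18.
Capped: Okafor ($1,900); residual $15,800 reallocated over remaining assessed value 863,930.
Shares after redistribution: Quinlan 2,879.29 → $2,900; Ferraro 12,920.71 → $12,900.

Okafor: $1,900; Quinlan: $2,900; Ferraro: $12,900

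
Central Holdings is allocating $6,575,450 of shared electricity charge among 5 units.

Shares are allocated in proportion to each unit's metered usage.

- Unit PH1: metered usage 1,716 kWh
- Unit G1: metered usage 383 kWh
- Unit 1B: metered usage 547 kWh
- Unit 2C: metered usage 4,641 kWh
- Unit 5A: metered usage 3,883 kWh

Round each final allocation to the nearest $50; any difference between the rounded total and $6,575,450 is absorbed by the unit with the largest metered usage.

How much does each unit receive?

Total metered usage = 11,170.
Pro-rata amounts: Unit PH1 1,716/11,170 × $6,575,450 = 1,010,158.66; Unit G1 383/11,170 × $6,575,450 = 225,460.82; Unit 1B 547/11,170 × $6,575,450 = 322,002.79; Unit 2C 4,641/11,170 × $6,575,450 = 2,732,020.00; Unit 5A 3,883/11,170 × $6,575,450 = 2,285,807.73.
After rounding ($50): Unit PH1 $1,010,150; Unit G1 $225,450; Unit 1B $322,000; Unit 2C $2,732,000; Unit 5A $2,285,800. Sum = $6,575,400.
Difference $6,575,450 − $6,575,400 = +$50 applied to largest metered usage (Unit 2C): Unit 2C becomes $2,732,050.

Unit PH1: $1,010,150; Unit G1: $225,450; Unit 1B: $322,000; Unit 2C: $2,732,050; Unit 5A: $2,285,800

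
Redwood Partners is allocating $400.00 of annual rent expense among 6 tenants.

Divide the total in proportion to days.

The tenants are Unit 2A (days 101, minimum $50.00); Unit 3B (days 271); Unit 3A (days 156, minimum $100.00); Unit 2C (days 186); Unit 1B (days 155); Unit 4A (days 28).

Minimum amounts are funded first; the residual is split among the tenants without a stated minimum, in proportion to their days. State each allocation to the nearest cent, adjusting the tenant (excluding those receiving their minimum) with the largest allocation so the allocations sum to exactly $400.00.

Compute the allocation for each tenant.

Unit 2A: $50.00 · Unit 3B: $105.85 · Unit 3A: $100.00 · Unit 2C: $72.66 · Unit 1B: $60.55 · Unit 4A: $10.94

Guaranteed amounts: Unit 2A $50.00; Unit 3A $100.00. Balance $250.00.
Balance split over remaining days 640: Unit 3B 105.8594 → $105.86; Unit 2C 72.6562 → $72.66; Unit 1B 60.5469 → $60.55; Unit 4A 10.9375 → $10.94.
Rounding difference −$0.01 applied to Unit 3B → $105.85.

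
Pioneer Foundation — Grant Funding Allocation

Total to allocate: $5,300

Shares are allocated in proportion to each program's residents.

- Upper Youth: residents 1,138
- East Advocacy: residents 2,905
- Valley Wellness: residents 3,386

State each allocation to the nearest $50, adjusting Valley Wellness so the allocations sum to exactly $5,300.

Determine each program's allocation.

Residents total: 7,429.
Proportional shares: Upper Youth 1,138/7,429 × $5,300 = 811.87; East Advocacy 2,905/7,429 × $5,300 = 2,072.49; Valley Wellness 3,386/7,429 × $5,300 = 2,415.64.
At nearest $50: Upper Youth $800; East Advocacy $2,050; Valley Wellness $2,400. Sum = $5,250.
Difference $5,300 − $5,250 = +$50 applied to Valley Wellness: Valley Wellness becomes $2,450.

Upper Youth: $800 · East Advocacy: $2,050 · Valley Wellness: $2,450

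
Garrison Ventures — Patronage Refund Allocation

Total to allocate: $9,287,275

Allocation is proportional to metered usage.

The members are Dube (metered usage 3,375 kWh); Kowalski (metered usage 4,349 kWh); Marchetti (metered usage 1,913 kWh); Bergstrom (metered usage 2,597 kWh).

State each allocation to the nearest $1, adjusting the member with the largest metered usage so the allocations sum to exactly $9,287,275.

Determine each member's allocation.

Sum of metered usage: 3,375 + 4,349 + 1,913 + 2,597 = 12,234.
Proportional shares: Dube 2,562,085.43; Kowalski 3,301,484.30; Marchetti 1,452,227.98; Bergstrom 1,971,477.29.
Rounded to nearest $1: Dube $2,562,085; Kowalski $3,301,484; Marchetti $1,452,228; Bergstrom $1,971,477. Sum = $9,287,274.
Difference $9,287,275 − $9,287,274 = +$1 applied to largest metered usage (Kowalski): Kowalski becomes $3,301,485.

Dube: $2,562,085 · Kowalski: $3,301,485 · Marchetti: $1,452,228 · Bergstrom: $1,971,477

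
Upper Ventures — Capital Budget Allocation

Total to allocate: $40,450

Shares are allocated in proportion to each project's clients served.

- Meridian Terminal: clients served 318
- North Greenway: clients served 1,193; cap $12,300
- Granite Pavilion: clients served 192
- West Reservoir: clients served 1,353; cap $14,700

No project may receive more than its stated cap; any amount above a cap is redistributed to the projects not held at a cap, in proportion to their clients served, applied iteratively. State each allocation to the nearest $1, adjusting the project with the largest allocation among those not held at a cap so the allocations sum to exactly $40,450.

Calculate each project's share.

Clients served total: 3,056.
Unconstrained shares: Meridian Terminal 4,209.13; North Greenway 15,790.85; Granite Pavilion 2,541.36; West Reservoir 17,908.66.
Held at cap: North Greenway ($12,300), West Reservoir ($14,700); remaining pool $13,450 reallocated over remaining clients served 510.
Redistributed shares: Meridian Terminal 8,386.47 → $8,386; Granite Pavilion 5,063.53 → $5,064.

Meridian Terminal: $8,386 · North Greenway: $12,300 · Granite Pavilion: $5,064 · West Reservoir: $14,700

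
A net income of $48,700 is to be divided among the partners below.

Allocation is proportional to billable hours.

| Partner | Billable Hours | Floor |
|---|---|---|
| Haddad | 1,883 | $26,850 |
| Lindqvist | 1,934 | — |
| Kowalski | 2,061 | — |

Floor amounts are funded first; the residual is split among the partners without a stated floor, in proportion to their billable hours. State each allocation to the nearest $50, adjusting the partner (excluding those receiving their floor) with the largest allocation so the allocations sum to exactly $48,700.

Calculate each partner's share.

Haddad: $26,850 | Lindqvist: $10,600 | Kowalski: $11,250

Guaranteed amounts: Haddad $26,850. Balance $21,850.
Balance split over remaining billable hours 3,995: Lindqvist 10,577.70 → $10,600; Kowalski 11,272.30 → $11,250.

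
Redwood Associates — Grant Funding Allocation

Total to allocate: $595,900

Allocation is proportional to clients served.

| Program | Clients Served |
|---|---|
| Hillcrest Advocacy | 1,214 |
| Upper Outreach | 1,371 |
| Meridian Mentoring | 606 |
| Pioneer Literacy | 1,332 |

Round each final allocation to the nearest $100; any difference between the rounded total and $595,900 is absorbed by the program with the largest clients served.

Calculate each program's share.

Hillcrest Advocacy: $159,900 · Upper Outreach: $180,700 · Meridian Mentoring: $79,800 · Pioneer Literacy: $175,500

Clients served total: 1,214 + 1,371 + 606 + 1,332 = 4,523.
Proportional shares: Hillcrest Advocacy 159,943.09; Upper Outreach 180,627.66; Meridian Mentoring 79,839.80; Pioneer Literacy 175,489.45.
At nearest $100: Hillcrest Advocacy $159,900; Upper Outreach $180,600; Meridian Mentoring $79,800; Pioneer Literacy $175,500. Sum = $595,800.
Difference $595,900 − $595,800 = +$100 applied to largest clients served (Upper Outreach): Upper Outreach becomes $180,700.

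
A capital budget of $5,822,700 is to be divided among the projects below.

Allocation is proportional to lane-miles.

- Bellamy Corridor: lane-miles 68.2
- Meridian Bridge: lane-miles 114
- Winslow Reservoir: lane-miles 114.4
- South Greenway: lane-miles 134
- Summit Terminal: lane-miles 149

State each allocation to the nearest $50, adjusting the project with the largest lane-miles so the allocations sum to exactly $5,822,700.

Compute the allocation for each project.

Combined lane-miles = 579.6.
Unrounded shares: Bellamy Corridor 68.2/579.6 × $5,822,700 = 685,141.72; Meridian Bridge 114/579.6 × $5,822,700 = 1,145,251.55; Winslow Reservoir 114.4/579.6 × $5,822,700 = 1,149,269.98; South Greenway 134/579.6 × $5,822,700 = 1,346,172.88; Summit Terminal 149/579.6 × $5,822,700 = 1,496,863.87.
Rounded to nearest $50: Bellamy Corridor $685,150; Meridian Bridge $1,145,250; Winslow Reservoir $1,149,250; South Greenway $1,346,150; Summit Terminal $1,496,850. Sum = $5,822,650.
Difference $5,822,700 − $5,822,650 = +$50 applied to largest lane-miles (Summit Terminal): Summit Terminal becomes $1,496,900.

Bellamy Corridor: $685,150 | Meridian Bridge: $1,145,250 | Winslow Reservoir: $1,149,250 | South Greenway: $1,346,150 | Summit Terminal: $1,496,900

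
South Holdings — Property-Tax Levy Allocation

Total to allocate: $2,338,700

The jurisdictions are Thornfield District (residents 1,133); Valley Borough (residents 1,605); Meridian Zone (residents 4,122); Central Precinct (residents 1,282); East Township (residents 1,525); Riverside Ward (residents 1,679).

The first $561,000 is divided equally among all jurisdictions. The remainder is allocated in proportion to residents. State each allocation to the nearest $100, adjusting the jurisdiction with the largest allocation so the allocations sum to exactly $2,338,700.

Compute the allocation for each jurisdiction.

Thornfield District: $271,000 · Valley Borough: $345,000 · Meridian Zone: $739,300 · Central Precinct: $294,400 · East Township: $332,400 · Riverside Ward: $356,600

Equal tier: $561,000 ÷ 6 = $93,500 apiece.
Remainder $1,777,700 by residents (total 11,346): Thornfield District 177,519.31 → $177,500; Valley Borough 251,472.63 → $251,500; Meridian Zone 645,838.13 → $645,800; Central Precinct 200,864.75 → $200,900; East Township 238,938.17 → $238,900; Riverside Ward 263,067.01 → $263,100.
Totals: Thornfield District $93,500 + $177,500 = $271,000; Valley Borough $93,500 + $251,500 = $345,000; Meridian Zone $93,500 + $645,800 = $739,300; Central Precinct $93,500 + $200,900 = $294,400; East Township $93,500 + $238,900 = $332,400; Riverside Ward $93,500 + $263,100 = $356,600.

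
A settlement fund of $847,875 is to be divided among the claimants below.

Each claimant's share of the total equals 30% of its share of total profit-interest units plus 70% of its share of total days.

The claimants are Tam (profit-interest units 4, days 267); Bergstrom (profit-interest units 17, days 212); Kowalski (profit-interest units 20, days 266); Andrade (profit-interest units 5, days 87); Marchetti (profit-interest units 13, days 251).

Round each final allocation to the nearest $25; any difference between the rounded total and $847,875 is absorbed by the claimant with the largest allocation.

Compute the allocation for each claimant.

Tam: $163,575 | Bergstrom: $189,475 | Kowalski: $232,000 | Andrade: $69,225 | Marchetti: $193,600

Totals — profit-interest units 59, days 1,083.
Blended shares (30% profit-interest units + 70% days): Tam 0.1929; Bergstrom 0.2235; Kowalski 0.2736; Andrade 0.0817; Marchetti 0.2283.
Pro-rata amounts: Tam 163,567.94; Bergstrom 189,472.47; Kowalski 231,999.58; Andrade 69,234.43; Marchetti 193,600.58.
After rounding ($25): Tam $163,575; Bergstrom $189,475; Kowalski $232,000; Andrade $69,225; Marchetti $193,600. Sum = $847,875.
Sum already equals the total — no adjustment.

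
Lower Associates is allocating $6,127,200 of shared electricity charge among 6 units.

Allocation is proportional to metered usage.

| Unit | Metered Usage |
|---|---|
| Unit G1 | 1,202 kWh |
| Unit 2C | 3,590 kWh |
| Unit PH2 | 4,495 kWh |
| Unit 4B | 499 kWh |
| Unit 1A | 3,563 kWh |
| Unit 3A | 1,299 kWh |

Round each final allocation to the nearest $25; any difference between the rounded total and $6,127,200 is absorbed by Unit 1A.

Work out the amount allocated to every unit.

Unit G1: $502,800 | Unit 2C: $1,501,675 | Unit PH2: $1,880,250 | Unit 4B: $208,725 | Unit 1A: $1,490,375 | Unit 3A: $543,375

Sum of metered usage: 14,648.
Raw shares: Unit G1 1,202/14,648 × $6,127,200 = 502,791.81; Unit 2C 3,590/14,648 × $6,127,200 = 1,501,682.69; Unit PH2 4,495/14,648 × $6,127,200 = 1,880,240.58; Unit 4B 499/14,648 × $6,127,200 = 208,729.71; Unit 1A 3,563/14,648 × $6,127,200 = 1,490,388.69; Unit 3A 1,299/14,648 × $6,127,200 = 543,366.52.
After rounding ($25): Unit G1 $502,800; Unit 2C $1,501,675; Unit PH2 $1,880,250; Unit 4B $208,725; Unit 1A $1,490,400; Unit 3A $543,375. Sum = $6,127,225.
Difference $6,127,200 − $6,127,225 = −$25 applied to Unit 1A: Unit 1A becomes $1,490,375.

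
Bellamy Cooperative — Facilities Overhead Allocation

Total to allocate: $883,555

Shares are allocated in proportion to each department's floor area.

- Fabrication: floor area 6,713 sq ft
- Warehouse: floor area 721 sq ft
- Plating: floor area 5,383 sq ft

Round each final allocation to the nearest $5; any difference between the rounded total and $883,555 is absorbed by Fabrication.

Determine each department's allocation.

Fabrication: $462,765; Warehouse: $49,705; Plating: $371,085

Combined floor area = 12,817.
Raw shares: Fabrication 6,713/12,817 × $883,555 = 462,768.57; Warehouse 721/12,817 × $883,555 = 49,702.98; Plating 5,383/12,817 × $883,555 = 371,083.45.
After rounding ($5): Fabrication $462,770; Warehouse $49,705; Plating $371,085. Sum = $883,560.
Difference $883,555 − $883,560 = −$5 applied to Fabrication: Fabrication becomes $462,765.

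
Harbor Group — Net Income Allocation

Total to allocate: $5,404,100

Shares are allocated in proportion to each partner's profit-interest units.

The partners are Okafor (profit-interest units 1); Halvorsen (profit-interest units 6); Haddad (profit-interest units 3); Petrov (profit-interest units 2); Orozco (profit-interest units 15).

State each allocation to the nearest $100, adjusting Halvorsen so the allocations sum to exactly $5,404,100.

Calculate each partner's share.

Sum of profit-interest units: 27.
Raw shares: Okafor 1/27 × $5,404,100 = 200,151.85; Halvorsen 6/27 × $5,404,100 = 1,200,911.11; Haddad 3/27 × $5,404,100 = 600,455.56; Petrov 2/27 × $5,404,100 = 400,303.70; Orozco 15/27 × $5,404,100 = 3,002,277.78.
After rounding ($100): Okafor $200,200; Halvorsen $1,200,900; Haddad $600,500; Petrov $400,300; Orozco $3,002,300. Sum = $5,404,200.
Difference $5,404,100 − $5,404,200 = −$100 applied to Halvorsen: Halvorsen becomes $1,200,800.

Okafor: $200,200 · Halvorsen: $1,200,800 · Haddad: $600,500 · Petrov: $400,300 · Orozco: $3,002,300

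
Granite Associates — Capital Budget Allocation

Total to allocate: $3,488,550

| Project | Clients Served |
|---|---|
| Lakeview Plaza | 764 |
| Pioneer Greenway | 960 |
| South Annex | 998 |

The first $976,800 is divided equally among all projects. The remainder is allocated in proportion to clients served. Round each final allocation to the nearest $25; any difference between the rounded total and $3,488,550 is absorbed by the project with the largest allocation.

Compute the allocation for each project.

Lakeview Plaza: $1,030,600; Pioneer Greenway: $1,211,450; South Annex: $1,246,500

$976,800 shared equally gives $325,600 per project.
Remainder $2,511,750 by clients served (total 2,722): Lakeview Plaza 704,987.88 → $705,000; Pioneer Greenway 885,848.64 → $885,850; South Annex 920,913.48 → $920,925.
Rounding difference −$25 on remainder applied to South Annex.
Totals: Lakeview Plaza $325,600 + $705,000 = $1,030,600; Pioneer Greenway $325,600 + $885,850 = $1,211,450; South Annex $325,600 + $920,900 = $1,246,500.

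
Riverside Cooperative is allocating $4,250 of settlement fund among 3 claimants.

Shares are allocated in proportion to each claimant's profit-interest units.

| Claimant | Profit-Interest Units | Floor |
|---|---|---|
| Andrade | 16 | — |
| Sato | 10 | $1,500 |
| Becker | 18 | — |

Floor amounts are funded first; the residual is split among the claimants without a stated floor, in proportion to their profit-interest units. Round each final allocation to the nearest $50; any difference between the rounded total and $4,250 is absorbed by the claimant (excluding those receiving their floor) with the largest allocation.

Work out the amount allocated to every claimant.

Andrade: $1,300 | Sato: $1,500 | Becker: $1,450

Guaranteed amounts: Sato $1,500. Balance $2,750.
Balance split over remaining profit-interest units 34: Andrade 1,294.12 → $1,300; Becker 1,455.88 → $1,450.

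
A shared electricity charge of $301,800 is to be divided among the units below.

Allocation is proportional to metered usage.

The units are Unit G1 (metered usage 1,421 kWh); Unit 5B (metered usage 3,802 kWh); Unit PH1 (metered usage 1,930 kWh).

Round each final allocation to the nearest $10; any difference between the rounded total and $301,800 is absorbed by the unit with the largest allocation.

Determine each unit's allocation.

Total metered usage = 7,153.
Proportional shares: Unit G1 1,421/7,153 × $301,800 = 59,954.96; Unit 5B 3,802/7,153 × $301,800 = 160,414.32; Unit PH1 1,930/7,153 × $301,800 = 81,430.73.
At nearest $10: Unit G1 $59,950; Unit 5B $160,410; Unit PH1 $81,430. Sum = $301,790.
Difference $301,800 − $301,790 = +$10 applied to largest allocation (Unit 5B): Unit 5B becomes $160,420.

Unit G1: $59,950 · Unit 5B: $160,420 · Unit PH1: $81,430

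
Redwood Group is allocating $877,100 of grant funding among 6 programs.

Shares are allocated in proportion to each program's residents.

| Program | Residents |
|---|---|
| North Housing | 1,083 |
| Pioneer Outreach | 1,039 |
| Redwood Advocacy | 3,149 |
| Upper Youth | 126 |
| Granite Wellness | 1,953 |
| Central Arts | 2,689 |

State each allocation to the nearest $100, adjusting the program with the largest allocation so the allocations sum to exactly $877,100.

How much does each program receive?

Sum of residents: 10,039.
Proportional shares: North Housing 1,083/10,039 × $877,100 = 94,620.91; Pioneer Outreach 1,039/10,039 × $877,100 = 90,776.66; Redwood Advocacy 3,149/10,039 × $877,100 = 275,125.80; Upper Youth 126/10,039 × $877,100 = 11,008.53; Granite Wellness 1,953/10,039 × $877,100 = 170,632.16; Central Arts 2,689/10,039 × $877,100 = 234,935.94.
After rounding ($100): North Housing $94,600; Pioneer Outreach $90,800; Redwood Advocacy $275,100; Upper Youth $11,000; Granite Wellness $170,600; Central Arts $234,900. Sum = $877,000.
Difference $877,100 − $877,000 = +$100 applied to largest allocation (Redwood Advocacy): Redwood Advocacy becomes $275,200.

North Housing: $94,600 | Pioneer Outreach: $90,800 | Redwood Advocacy: $275,200 | Upper Youth: $11,000 | Granite Wellness: $170,600 | Central Arts: $234,900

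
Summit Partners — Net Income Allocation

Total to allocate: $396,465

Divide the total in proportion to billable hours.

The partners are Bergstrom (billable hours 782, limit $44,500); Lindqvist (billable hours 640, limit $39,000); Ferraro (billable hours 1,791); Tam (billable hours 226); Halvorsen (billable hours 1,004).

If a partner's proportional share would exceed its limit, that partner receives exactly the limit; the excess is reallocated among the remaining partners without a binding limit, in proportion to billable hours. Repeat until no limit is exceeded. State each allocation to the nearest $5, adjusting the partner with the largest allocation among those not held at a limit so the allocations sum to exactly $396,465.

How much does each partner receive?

Bergstrom: $44,500; Lindqvist: $39,000; Ferraro: $185,540; Tam: $23,415; Halvorsen: $104,010

Total billable hours = 4,443.
Proportional shares (ignoring caps): Bergstrom 69,780.70; Lindqvist 57,109.52; Ferraro 159,817.42; Tam 20,166.80; Halvorsen 89,590.56.
Cap binds for Bergstrom ($44,500), Lindqvist ($39,000); remaining pool $312,965 reallocated over remaining billable hours 3,021.
Redistributed shares: Ferraro 185,541.32 → $185,540; Tam 23,412.81 → $23,415; Halvorsen 104,010.88 → $104,010.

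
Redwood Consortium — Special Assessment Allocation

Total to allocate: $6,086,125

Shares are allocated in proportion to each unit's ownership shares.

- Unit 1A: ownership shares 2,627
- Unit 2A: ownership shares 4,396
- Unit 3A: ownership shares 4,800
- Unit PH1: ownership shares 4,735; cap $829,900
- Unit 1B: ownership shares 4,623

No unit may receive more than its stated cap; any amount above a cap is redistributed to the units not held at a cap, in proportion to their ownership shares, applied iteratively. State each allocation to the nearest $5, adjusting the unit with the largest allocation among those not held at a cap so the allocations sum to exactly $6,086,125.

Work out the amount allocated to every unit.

Total ownership shares = 21,181.
Pro-rata shares before constraints: Unit 1A 754,839.26; Unit 2A 1,263,141.75; Unit 3A 1,379,226.67; Unit PH1 1,360,549.64; Unit 1B 1,328,367.68.
Capped: Unit PH1 ($829,900); remaining pool $5,256,225 reallocated over remaining ownership shares 16,446.
Shares after redistribution: Unit 1A 839,602.52 → $839,605; Unit 2A 1,404,983.89 → $1,404,985; Unit 3A 1,534,104.34 → $1,534,105; Unit 1B 1,477,534.24 → $1,477,535.
Rounding difference −$5 applied to Unit 3A → $1,534,100.

Unit 1A: $839,605; Unit 2A: $1,404,985; Unit 3A: $1,534,100; Unit PH1: $829,900; Unit 1B: $1,477,535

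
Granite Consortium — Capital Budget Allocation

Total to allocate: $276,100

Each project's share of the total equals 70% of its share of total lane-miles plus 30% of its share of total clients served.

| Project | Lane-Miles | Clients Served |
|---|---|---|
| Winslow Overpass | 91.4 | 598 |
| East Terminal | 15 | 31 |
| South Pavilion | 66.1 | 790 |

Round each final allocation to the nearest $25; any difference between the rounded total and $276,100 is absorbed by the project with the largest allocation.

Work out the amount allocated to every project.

Winslow Overpass: $137,300 · East Terminal: $18,625 · South Pavilion: $120,175

Lane-miles total 172.5; clients served total 1,419.
Blended shares (70% lane-miles + 30% clients served): Winslow Overpass 0.4973; East Terminal 0.0674; South Pavilion 0.4353.
Raw shares: Winslow Overpass 137,311.60; East Terminal 18,615.62; South Pavilion 120,172.78.
Rounded to nearest $25: Winslow Overpass $137,300; East Terminal $18,625; South Pavilion $120,175. Sum = $276,100.
No rounding difference to absorb.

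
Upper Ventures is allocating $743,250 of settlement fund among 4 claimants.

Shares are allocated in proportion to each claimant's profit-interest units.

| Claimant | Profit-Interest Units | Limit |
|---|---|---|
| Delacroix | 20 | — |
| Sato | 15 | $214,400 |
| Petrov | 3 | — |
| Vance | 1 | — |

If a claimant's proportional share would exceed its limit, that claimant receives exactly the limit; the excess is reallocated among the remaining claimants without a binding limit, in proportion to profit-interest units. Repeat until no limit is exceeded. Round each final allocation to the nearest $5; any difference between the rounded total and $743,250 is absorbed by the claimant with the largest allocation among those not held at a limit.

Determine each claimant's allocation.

Delacroix: $440,710; Sato: $214,400; Petrov: $66,105; Vance: $22,035

Profit-interest units total: 39.
Proportional shares (ignoring caps): Delacroix 381,153.85; Sato 285,865.38; Petrov 57,173.08; Vance 19,057.69.
Cap binds for Sato ($214,400); residual $528,850 reallocated over remaining profit-interest units 24.
Shares after redistribution: Delacroix 440,708.33 → $440,710; Petrov 66,106.25 → $66,105; Vance 22,035.42 → $22,035.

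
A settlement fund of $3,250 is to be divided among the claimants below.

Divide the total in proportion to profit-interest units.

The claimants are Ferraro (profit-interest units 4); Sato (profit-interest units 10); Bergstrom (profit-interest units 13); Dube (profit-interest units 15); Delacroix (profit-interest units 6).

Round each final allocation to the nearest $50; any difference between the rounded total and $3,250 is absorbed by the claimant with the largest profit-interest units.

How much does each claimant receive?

Ferraro: $250; Sato: $700; Bergstrom: $900; Dube: $1,000; Delacroix: $400

Sum of profit-interest units: 4 + 10 + 13 + 15 + 6 = 48.
Unrounded shares: Ferraro 270.83; Sato 677.08; Bergstrom 880.21; Dube 1,015.62; Delacroix 406.25.
After rounding ($50): Ferraro $250; Sato $700; Bergstrom $900; Dube $1,000; Delacroix $400. Sum = $3,250.
No rounding difference to absorb.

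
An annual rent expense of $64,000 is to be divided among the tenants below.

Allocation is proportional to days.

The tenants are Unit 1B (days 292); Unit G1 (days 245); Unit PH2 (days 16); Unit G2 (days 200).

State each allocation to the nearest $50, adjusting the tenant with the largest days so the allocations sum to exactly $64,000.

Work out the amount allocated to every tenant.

Days total: 753.
Unrounded shares: Unit 1B 292/753 × $64,000 = 24,818.06; Unit G1 245/753 × $64,000 = 20,823.37; Unit PH2 16/753 × $64,000 = 1,359.89; Unit G2 200/753 × $64,000 = 16,998.67.
Rounded to nearest $50: Unit 1B $24,800; Unit G1 $20,800; Unit PH2 $1,350; Unit G2 $17,000. Sum = $63,950.
Difference $64,000 − $63,950 = +$50 applied to largest days (Unit 1B): Unit 1B becomes $24,850.

Unit 1B: $24,850 | Unit G1: $20,800 | Unit PH2: $1,350 | Unit G2: $17,000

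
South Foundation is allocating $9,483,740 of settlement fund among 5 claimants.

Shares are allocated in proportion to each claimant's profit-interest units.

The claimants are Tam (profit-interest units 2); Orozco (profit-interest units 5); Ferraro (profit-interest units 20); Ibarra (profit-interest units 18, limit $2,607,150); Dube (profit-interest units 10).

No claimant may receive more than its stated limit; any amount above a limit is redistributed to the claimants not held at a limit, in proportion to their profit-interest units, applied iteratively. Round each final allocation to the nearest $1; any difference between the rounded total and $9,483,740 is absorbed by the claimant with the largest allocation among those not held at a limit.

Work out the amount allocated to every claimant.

Combined profit-interest units = 55.
Pro-rata shares before constraints: Tam 344,863.27; Orozco 862,158.18; Ferraro 3,448,632.73; Ibarra 3,103,769.45; Dube 1,724,316.36.
Held at cap: Ibarra ($2,607,150); residual $6,876,590 reallocated over remaining profit-interest units 37.
Shares after redistribution: Tam 371,707.57 → $371,708; Orozco 929,268.92 → $929,269; Ferraro 3,717,075.68 → $3,717,076; Dube 1,858,537.84 → $1,858,538.
Rounding difference −$1 applied to Ferraro → $3,717,075.

Tam: $371,708 | Orozco: $929,269 | Ferraro: $3,717,075 | Ibarra: $2,607,150 | Dube: $1,858,538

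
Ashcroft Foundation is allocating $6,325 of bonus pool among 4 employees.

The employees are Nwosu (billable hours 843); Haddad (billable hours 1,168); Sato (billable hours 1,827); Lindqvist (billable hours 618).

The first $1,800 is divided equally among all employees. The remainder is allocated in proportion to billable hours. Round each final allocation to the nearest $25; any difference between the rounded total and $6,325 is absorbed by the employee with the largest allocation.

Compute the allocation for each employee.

$1,800 shared equally gives $450 per employee.
Remainder $4,525 by billable hours (total 4,456): Nwosu 856.05 → $850; Haddad 1,186.09 → $1,175; Sato 1,855.29 → $1,850; Lindqvist 627.57 → $625.
Rounding difference +$25 on remainder applied to Sato.
Totals: Nwosu $450 + $850 = $1,300; Haddad $450 + $1,175 = $1,625; Sato $450 + $1,875 = $2,325; Lindqvist $450 + $625 = $1,075.

Nwosu: $1,300 · Haddad: $1,625 · Sato: $2,325 · Lindqvist: $1,075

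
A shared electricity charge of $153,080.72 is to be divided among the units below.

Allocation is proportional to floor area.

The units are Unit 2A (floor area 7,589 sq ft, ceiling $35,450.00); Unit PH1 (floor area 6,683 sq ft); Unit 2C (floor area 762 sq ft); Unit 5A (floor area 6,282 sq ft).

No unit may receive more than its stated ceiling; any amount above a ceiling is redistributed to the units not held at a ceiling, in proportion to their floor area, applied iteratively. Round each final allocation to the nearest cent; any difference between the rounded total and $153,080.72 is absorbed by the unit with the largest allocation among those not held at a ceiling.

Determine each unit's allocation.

Unit 2A: $35,450.00 · Unit PH1: $57,268.61 · Unit 2C: $6,529.80 · Unit 5A: $53,832.31

Combined floor area = 21,316.
Proportional shares (ignoring caps): Unit 2A 54,500.3558; Unit PH1 47,993.9225; Unit 2C 5,472.2982; Unit 5A 45,114.1435.
Cap binds for Unit 2A ($35,450.00); remaining pool $117,630.72 reallocated over remaining floor area 13,727.
Redistributed shares: Unit PH1 57,268.6022 → $57,268.60; Unit 2C 6,529.8032 → $6,529.80; Unit 5A 53,832.3146 → $53,832.31.
Rounding difference +$0.01 applied to Unit PH1 → $57,268.61.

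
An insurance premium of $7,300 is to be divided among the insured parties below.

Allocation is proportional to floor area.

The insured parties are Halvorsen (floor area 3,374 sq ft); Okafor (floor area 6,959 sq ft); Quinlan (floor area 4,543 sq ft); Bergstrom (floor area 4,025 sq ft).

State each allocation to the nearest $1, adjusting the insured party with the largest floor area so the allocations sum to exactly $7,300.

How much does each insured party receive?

Floor area total: 18,901.
Proportional shares: Halvorsen 3,374/18,901 × $7,300 = 1,303.12; Okafor 6,959/18,901 × $7,300 = 2,687.73; Quinlan 4,543/18,901 × $7,300 = 1,754.61; Bergstrom 4,025/18,901 × $7,300 = 1,554.55.
Rounded to nearest $1: Halvorsen $1,303; Okafor $2,688; Quinlan $1,755; Bergstrom $1,555. Sum = $7,301.
Difference $7,300 − $7,301 = −$1 applied to largest floor area (Okafor): Okafor becomes $2,687.

Halvorsen: $1,303 · Okafor: $2,687 · Quinlan: $1,755 · Bergstrom: $1,555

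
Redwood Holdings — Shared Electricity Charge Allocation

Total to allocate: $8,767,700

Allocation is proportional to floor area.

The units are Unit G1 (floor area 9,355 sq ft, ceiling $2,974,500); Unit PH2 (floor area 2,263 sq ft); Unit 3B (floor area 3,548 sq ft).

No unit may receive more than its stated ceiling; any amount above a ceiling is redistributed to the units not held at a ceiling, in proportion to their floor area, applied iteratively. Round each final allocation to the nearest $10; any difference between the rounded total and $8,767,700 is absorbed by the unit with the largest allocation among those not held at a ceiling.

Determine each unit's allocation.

Total floor area = 15,166.
Pro-rata shares before constraints: Unit G1 5,408,270.70; Unit PH2 1,308,275.43; Unit 3B 2,051,153.87.
Cap binds for Unit G1 ($2,974,500); remaining pool $5,793,200 reallocated over remaining floor area 5,811.
Redistributed shares: Unit PH2 2,256,068.08 → $2,256,070; Unit 3B 3,537,131.92 → $3,537,130.

Unit G1: $2,974,500 | Unit PH2: $2,256,070 | Unit 3B: $3,537,130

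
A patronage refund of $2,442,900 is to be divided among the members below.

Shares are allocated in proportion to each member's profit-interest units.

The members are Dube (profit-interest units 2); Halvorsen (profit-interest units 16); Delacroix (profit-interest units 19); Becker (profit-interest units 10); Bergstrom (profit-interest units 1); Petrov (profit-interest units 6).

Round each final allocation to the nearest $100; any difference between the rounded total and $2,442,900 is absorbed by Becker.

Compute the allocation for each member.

Dube: $90,500 | Halvorsen: $723,800 | Delacroix: $859,500 | Becker: $452,500 | Bergstrom: $45,200 | Petrov: $271,400

Combined profit-interest units = 54.
Raw shares: Dube 2/54 × $2,442,900 = 90,477.78; Halvorsen 16/54 × $2,442,900 = 723,822.22; Delacroix 19/54 × $2,442,900 = 859,538.89; Becker 10/54 × $2,442,900 = 452,388.89; Bergstrom 1/54 × $2,442,900 = 45,238.89; Petrov 6/54 × $2,442,900 = 271,433.33.
Rounded to nearest $100: Dube $90,500; Halvorsen $723,800; Delacroix $859,500; Becker $452,400; Bergstrom $45,200; Petrov $271,400. Sum = $2,442,800.
Difference $2,442,900 − $2,442,800 = +$100 applied to Becker: Becker becomes $452,500.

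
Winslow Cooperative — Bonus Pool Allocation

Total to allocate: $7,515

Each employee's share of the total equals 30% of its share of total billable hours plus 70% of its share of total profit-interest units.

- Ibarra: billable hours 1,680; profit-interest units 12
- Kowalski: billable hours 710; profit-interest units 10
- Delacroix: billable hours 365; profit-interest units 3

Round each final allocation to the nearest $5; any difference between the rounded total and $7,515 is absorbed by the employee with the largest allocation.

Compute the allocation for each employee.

Ibarra: $3,900 · Kowalski: $2,685 · Delacroix: $930

Billable hours total 2,755; profit-interest units total 25.
Combined weights (30% billable hours + 70% profit-interest units): Ibarra 0.5189; Kowalski 0.3573; Delacroix 0.1237.
Raw shares: Ibarra 3,899.83; Kowalski 2,685.21; Delacroix 929.95.
Rounded to nearest $5: Ibarra $3,900; Kowalski $2,685; Delacroix $930. Sum = $7,515.
Rounded total matches; no reconciliation needed.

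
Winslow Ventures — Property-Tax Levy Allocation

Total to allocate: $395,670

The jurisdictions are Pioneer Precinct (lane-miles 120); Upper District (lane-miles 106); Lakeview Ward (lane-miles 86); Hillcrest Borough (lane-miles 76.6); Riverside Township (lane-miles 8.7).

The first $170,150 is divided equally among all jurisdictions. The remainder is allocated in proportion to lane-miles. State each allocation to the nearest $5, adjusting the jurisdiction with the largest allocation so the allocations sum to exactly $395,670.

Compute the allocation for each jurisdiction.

First tranche $170,150 split equally: $34,030 each.
Remainder $225,520 by lane-miles (total 397.3): Pioneer Precinct 68,115.78 → $68,115; Upper District 60,168.94 → $60,170; Lakeview Ward 48,816.31 → $48,815; Hillcrest Borough 43,480.57 → $43,480; Riverside Township 4,938.39 → $4,940.
Totals: Pioneer Precinct $34,030 + $68,115 = $102,145; Upper District $34,030 + $60,170 = $94,200; Lakeview Ward $34,030 + $48,815 = $82,845; Hillcrest Borough $34,030 + $43,480 = $77,510; Riverside Township $34,030 + $4,940 = $38,970.

Pioneer Precinct: $102,145; Upper District: $94,200; Lakeview Ward: $82,845; Hillcrest Borough: $77,510; Riverside Township: $38,970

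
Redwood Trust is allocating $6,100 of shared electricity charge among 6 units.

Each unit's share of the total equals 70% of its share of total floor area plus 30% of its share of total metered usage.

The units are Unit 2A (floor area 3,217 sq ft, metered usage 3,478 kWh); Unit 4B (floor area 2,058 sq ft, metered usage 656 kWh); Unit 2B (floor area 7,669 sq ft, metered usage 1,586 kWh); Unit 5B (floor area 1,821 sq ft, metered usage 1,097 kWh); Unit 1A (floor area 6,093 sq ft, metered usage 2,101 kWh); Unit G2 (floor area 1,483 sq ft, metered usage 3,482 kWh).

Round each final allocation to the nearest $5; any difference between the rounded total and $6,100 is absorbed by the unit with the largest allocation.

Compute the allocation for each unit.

Unit 2A: $1,130 · Unit 4B: $490 · Unit 2B: $1,700 · Unit 5B: $510 · Unit 1A: $1,475 · Unit G2: $795

Floor area total 22,341; metered usage total 12,400.
Combined weights (70% floor area + 30% metered usage): Unit 2A 0.1849; Unit 4B 0.0804; Unit 2B 0.2787; Unit 5B 0.0836; Unit 1A 0.2417; Unit G2 0.1307.
Pro-rata amounts: Unit 2A 1,128.15; Unit 4B 490.16; Unit 2B 1,699.83; Unit 5B 509.94; Unit 1A 1,474.61; Unit G2 797.32.
At nearest $5: Unit 2A $1,130; Unit 4B $490; Unit 2B $1,700; Unit 5B $510; Unit 1A $1,475; Unit G2 $795. Sum = $6,100.
No rounding difference to absorb.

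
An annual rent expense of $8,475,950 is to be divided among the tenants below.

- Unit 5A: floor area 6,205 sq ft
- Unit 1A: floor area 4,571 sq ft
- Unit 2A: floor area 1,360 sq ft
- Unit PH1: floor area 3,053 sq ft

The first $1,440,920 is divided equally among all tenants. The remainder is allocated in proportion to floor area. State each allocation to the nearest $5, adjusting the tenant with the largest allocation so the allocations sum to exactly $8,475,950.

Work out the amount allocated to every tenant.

Unit 5A: $3,234,180 · Unit 1A: $2,477,360 · Unit 2A: $990,135 · Unit PH1: $1,774,275

Equal tier: $1,440,920 ÷ 4 = $360,230 apiece.
Remainder $7,035,030 by floor area (total 15,189): Unit 5A 2,873,945.69 → $2,873,945; Unit 1A 2,117,132.28 → $2,117,130; Unit 2A 629,905.91 → $629,905; Unit PH1 1,414,046.12 → $1,414,045.
Rounding difference +$5 on remainder applied to Unit 5A.
Totals: Unit 5A $360,230 + $2,873,950 = $3,234,180; Unit 1A $360,230 + $2,117,130 = $2,477,360; Unit 2A $360,230 + $629,905 = $990,135; Unit PH1 $360,230 + $1,414,045 = $1,774,275.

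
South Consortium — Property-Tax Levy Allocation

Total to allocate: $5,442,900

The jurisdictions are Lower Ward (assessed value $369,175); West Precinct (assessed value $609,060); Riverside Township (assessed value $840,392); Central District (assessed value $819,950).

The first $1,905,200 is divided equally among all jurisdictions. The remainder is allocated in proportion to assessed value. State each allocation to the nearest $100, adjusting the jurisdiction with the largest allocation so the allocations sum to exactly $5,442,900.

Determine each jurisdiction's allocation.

Lower Ward: $971,300 · West Precinct: $1,292,900 · Riverside Township: $1,603,000 · Central District: $1,575,700

$1,905,200 shared equally gives $476,300 per jurisdiction.
Remainder $3,537,700 by assessed value (total 2,638,577): Lower Ward 494,975.28 → $495,000; West Precinct 816,603.63 → $816,600; Riverside Township 1,126,764.46 → $1,126,800; Central District 1,099,356.63 → $1,099,400.
Rounding difference −$100 on remainder applied to Riverside Township.
Totals: Lower Ward $476,300 + $495,000 = $971,300; West Precinct $476,300 + $816,600 = $1,292,900; Riverside Township $476,300 + $1,126,700 = $1,603,000; Central District $476,300 + $1,099,400 = $1,575,700.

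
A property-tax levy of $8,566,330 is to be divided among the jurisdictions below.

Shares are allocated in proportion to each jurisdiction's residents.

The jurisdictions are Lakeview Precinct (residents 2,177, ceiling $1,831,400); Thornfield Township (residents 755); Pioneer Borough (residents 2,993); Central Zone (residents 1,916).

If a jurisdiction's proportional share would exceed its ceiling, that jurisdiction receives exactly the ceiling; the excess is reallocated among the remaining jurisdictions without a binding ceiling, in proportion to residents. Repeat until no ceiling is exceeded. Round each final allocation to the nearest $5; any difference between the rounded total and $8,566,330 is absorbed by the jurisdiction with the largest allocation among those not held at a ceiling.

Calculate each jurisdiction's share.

Lakeview Precinct: $1,831,400 · Thornfield Township: $897,755 · Pioneer Borough: $3,558,905 · Central Zone: $2,278,270

Residents total: 7,841.
Unconstrained shares: Lakeview Precinct 2,378,382.91; Thornfield Township 824,841.11; Pioneer Borough 3,269,866.81; Central Zone 2,093,239.16.
Capped: Lakeview Precinct ($1,831,400); remaining pool $6,734,930 reallocated over remaining residents 5,664.
Redistributed shares: Thornfield Township 897,752.85 → $897,755; Pioneer Borough 3,558,906.34 → $3,558,905; Central Zone 2,278,270.81 → $2,278,270.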